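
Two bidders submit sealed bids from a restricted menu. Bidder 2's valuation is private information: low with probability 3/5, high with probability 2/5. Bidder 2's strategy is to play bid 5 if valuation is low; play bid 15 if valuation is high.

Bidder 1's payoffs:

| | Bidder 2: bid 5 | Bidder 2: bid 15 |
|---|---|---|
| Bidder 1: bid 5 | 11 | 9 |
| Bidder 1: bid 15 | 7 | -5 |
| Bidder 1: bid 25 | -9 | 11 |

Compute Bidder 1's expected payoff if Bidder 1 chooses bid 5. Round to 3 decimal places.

10.200

E[bid 5] = 3/5·11 + 2/5·9 = 33/5 + 18/5 = 51/5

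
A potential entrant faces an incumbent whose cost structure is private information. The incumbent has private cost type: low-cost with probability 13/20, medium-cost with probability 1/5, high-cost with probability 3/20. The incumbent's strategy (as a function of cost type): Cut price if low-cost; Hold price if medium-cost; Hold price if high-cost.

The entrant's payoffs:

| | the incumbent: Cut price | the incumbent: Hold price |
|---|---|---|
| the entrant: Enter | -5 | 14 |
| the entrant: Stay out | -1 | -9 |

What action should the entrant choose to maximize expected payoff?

Enter

Compute the entrant's expected payoff for each action, taking the expectation over the incumbent's type.
E[Enter] = 13/20·(-5) + 1/5·(14) + 3/20·(14) = 33/20
E[Stay out] = 13/20·(-1) + 1/5·(-9) + 3/20·(-9) = -19/5
Best response: Enter (33/20 is the largest).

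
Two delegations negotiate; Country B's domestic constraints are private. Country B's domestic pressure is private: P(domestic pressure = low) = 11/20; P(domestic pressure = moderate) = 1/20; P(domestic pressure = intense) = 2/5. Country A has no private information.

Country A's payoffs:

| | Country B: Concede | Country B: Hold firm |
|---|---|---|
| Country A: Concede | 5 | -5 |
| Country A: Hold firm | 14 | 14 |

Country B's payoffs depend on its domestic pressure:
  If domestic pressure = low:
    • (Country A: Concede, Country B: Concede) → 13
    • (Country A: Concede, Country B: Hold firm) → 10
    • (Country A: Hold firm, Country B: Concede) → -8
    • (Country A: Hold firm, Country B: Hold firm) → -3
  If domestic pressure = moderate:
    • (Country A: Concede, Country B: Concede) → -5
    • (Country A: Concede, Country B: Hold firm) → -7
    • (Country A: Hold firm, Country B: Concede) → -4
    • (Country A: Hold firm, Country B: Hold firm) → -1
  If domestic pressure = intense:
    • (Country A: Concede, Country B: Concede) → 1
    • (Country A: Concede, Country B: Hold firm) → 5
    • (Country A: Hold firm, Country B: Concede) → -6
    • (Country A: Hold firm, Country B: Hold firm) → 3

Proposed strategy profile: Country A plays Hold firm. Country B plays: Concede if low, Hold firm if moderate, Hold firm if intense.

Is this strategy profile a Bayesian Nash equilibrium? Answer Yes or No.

No

A profile is a BNE iff every type of every player is best-responding given beliefs about the other side.
Country A plays Hold firm: E[Hold firm] = 11/20·(14) + 1/20·(14) + 2/5·(14) = 14; E[Concede] = 1/2. Best-responding. ✓
Country B (domestic pressure low), facing Hold firm: Concede gives -8, Hold firm gives -3. Proposed Concede is not best — profitable deviation exists. ✗
Country B (domestic pressure moderate), facing Hold firm: Concede gives -4, Hold firm gives -1. Proposed Hold firm is best. ✓
Country B (domestic pressure intense), facing Hold firm: Concede gives -6, Hold firm gives 3. Proposed Hold firm is best. ✓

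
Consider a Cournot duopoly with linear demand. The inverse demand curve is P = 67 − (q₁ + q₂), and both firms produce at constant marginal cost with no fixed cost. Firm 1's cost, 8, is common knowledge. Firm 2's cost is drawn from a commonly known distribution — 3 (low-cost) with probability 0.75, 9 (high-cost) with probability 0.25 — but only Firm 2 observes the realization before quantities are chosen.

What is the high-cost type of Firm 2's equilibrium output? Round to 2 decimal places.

19.75

Firm 2 with cost c maximizes (67 − (q₁+q₂) − c)·q₂, giving q₂(c) = (67 − c − q₁)/2.
E[c₂] = 0.75·3 + 0.25·9 = 4.5
Firm 1's FOC against E[q₂] yields q₁ = (67 − 2·8 + E[c₂])/3 = (67 − 16 + 4.5)/3 = 18.5.
q₂(high-cost) = (67 − 9 − 18.5)/2 = 19.75.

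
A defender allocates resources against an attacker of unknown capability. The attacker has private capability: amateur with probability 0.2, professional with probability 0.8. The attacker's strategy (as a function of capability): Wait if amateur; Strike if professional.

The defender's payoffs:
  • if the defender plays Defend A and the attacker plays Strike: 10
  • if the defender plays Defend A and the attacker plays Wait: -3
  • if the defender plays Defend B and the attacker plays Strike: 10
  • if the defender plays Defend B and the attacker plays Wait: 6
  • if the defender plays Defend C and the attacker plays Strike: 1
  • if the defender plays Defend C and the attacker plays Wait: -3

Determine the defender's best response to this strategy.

E[Defend A] = 0.2·(-3) + 0.8·(10) = 7.4
E[Defend B] = 0.2·(6) + 0.8·(10) = 9.2
E[Defend C] = 0.2·(-3) + 0.8·(1) = 0.2
Best response: Defend B (9.2 is the largest).

Defend B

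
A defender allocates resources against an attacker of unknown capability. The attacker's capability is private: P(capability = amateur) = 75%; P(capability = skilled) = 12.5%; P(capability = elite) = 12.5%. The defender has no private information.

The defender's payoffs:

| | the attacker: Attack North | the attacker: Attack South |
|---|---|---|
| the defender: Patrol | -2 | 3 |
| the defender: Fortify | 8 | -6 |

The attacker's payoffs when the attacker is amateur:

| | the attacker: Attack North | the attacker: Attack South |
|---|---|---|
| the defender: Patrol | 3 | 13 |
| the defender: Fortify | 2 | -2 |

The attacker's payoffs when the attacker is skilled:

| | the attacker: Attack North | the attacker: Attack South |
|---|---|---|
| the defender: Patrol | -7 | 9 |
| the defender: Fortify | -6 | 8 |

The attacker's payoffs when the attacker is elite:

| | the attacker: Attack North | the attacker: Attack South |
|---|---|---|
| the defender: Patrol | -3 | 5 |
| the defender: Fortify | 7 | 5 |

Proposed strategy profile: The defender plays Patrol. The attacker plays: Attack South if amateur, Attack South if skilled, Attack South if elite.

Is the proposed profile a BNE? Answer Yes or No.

Yes

A profile is a BNE iff every type of every player is best-responding given beliefs about the other side.
The defender plays Patrol: E[Patrol] = 0.75·(3) + 0.125·(3) + 0.125·(3) = 3; E[Fortify] = -6. Best-responding. ✓
The attacker (capability amateur), facing Patrol: Attack North gives 3, Attack South gives 13. Proposed Attack South is best. ✓
The attacker (capability skilled), facing Patrol: Attack North gives -7, Attack South gives 9. Proposed Attack South is best. ✓
The attacker (capability elite), facing Patrol: Attack North gives -3, Attack South gives 5. Proposed Attack South is best. ✓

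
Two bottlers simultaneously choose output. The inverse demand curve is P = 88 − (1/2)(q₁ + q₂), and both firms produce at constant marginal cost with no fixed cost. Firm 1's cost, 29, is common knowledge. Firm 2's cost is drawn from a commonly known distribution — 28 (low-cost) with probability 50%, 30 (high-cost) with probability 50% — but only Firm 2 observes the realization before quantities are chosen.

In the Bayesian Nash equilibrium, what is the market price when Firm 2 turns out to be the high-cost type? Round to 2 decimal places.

Firm 2 with cost c maximizes (88 − (1/2)(q₁+q₂) − c)·q₂, giving q₂(c) = (88 − c − (1/2)q₁).
E[c₂] = 0.5·28 + 0.5·30 = 29
Firm 1's FOC against E[q₂] yields q₁ = (88 − 2·29 + E[c₂])/(3/2) = (88 − 58 + 29)/(3/2) = 39.3333.
q₂(high-cost) = 38.3333, so P = 88 − (1/2)·(39.3333 + 38.3333) = 49.1667.

49.17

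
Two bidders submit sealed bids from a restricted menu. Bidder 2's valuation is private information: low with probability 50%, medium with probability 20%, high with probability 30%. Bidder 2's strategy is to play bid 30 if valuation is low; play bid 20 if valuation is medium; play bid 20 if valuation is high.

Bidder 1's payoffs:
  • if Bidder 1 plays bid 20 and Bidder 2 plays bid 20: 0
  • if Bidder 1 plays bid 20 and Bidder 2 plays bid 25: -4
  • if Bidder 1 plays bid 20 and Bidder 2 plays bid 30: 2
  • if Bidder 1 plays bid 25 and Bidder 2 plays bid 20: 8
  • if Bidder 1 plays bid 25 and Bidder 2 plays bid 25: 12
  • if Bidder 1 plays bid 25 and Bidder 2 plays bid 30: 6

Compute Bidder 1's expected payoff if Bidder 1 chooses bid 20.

Take the expectation over Bidder 2's valuation, weighting each type's action by its prior probability.
E[bid 20] = 0.5·2 + 0.2·0 + 0.3·0 = 1 + 0 + 0 = 1

1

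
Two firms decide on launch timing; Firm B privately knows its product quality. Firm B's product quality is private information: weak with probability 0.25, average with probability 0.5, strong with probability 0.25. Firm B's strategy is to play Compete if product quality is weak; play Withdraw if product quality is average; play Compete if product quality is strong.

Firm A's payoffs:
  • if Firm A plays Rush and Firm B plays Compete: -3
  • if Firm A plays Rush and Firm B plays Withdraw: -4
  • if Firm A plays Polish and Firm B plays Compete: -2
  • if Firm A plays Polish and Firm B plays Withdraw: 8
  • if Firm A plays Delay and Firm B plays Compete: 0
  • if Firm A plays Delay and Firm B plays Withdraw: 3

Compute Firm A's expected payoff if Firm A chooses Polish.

3

E[Polish] = 0.25·(-2) + 0.5·8 + 0.25·(-2) = (-0.5) + 4 + (-0.5) = 3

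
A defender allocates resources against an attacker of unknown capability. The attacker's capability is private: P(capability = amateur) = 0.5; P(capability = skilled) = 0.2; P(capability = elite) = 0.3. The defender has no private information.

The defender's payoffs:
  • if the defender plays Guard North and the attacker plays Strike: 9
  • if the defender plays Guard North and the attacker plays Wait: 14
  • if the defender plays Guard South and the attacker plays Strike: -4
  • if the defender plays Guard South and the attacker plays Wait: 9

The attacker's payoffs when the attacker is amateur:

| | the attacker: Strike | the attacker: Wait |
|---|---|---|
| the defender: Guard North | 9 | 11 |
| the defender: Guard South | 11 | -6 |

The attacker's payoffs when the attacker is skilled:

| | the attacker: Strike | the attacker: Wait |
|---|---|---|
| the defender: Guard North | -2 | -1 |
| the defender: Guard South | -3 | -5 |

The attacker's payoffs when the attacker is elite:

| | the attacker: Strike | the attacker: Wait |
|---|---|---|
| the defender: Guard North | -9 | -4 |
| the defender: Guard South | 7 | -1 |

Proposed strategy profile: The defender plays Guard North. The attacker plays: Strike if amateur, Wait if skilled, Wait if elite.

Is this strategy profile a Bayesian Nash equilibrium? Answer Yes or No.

No

The defender plays Guard North: E[Guard North] = 0.5·(9) + 0.2·(14) + 0.3·(14) = 11.5; E[Guard South] = 2.5. Best-responding. ✓
The attacker (capability amateur), facing Guard North: Strike gives 9, Wait gives 11. Proposed Strike is not best — profitable deviation exists. ✗
The attacker (capability skilled), facing Guard North: Strike gives -2, Wait gives -1. Proposed Wait is best. ✓
The attacker (capability elite), facing Guard North: Strike gives -9, Wait gives -4. Proposed Wait is best. ✓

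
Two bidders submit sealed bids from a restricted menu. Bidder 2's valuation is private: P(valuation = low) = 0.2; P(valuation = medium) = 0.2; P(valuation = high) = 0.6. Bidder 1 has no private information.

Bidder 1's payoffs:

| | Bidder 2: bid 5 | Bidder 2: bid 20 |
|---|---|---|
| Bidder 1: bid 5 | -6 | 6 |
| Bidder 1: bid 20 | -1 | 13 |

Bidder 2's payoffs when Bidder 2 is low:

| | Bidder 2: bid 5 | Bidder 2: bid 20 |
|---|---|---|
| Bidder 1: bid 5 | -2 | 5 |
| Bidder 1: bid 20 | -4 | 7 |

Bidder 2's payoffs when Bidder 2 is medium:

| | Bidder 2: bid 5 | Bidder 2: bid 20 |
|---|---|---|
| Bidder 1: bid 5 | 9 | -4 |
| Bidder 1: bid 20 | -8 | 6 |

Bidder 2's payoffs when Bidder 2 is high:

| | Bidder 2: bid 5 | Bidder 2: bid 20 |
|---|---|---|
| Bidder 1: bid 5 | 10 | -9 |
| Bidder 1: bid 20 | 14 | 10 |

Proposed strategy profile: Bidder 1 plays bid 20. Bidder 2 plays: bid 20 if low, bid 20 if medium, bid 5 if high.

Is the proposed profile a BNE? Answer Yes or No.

Yes

Bidder 1 plays bid 20: E[bid 20] = 0.2·(13) + 0.2·(13) + 0.6·(-1) = 4.6; E[bid 5] = -1.2. Best-responding. ✓
Bidder 2 (valuation low), facing bid 20: bid 5 gives -4, bid 20 gives 7. Proposed bid 20 is best. ✓
Bidder 2 (valuation medium), facing bid 20: bid 5 gives -8, bid 20 gives 6. Proposed bid 20 is best. ✓
Bidder 2 (valuation high), facing bid 20: bid 5 gives 14, bid 20 gives 10. Proposed bid 5 is best. ✓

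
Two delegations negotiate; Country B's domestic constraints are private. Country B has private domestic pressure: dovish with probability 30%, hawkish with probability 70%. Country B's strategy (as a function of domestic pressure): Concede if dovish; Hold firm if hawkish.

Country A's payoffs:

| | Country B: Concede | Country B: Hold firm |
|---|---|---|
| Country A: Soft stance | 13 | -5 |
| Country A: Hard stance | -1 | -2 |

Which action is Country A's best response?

E[Soft stance] = 0.3·(13) + 0.7·(-5) = 0.4
E[Hard stance] = 0.3·(-1) + 0.7·(-2) = -1.7
Best response: Soft stance (0.4 is the largest).

Soft stance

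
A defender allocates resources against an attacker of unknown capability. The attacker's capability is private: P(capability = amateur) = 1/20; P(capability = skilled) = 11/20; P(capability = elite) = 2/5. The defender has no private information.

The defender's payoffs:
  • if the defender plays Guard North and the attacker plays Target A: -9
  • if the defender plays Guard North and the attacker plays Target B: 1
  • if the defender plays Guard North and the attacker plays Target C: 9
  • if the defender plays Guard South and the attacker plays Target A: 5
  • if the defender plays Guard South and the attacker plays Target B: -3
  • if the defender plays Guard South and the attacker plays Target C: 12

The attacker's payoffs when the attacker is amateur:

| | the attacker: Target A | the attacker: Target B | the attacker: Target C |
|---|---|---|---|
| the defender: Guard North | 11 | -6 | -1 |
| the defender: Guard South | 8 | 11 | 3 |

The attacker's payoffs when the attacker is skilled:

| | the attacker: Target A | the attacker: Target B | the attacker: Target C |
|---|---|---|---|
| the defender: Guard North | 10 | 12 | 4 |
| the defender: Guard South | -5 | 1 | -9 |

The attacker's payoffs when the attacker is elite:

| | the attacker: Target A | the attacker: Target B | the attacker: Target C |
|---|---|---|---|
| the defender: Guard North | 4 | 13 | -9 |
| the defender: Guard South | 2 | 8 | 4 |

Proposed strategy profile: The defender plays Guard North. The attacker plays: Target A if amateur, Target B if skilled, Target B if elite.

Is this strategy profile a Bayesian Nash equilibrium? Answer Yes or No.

Yes

The defender plays Guard North: E[Guard North] = 1/20·(-9) + 11/20·(1) + 2/5·(1) = 1/2; E[Guard South] = -13/5. Best-responding. ✓
The attacker (capability amateur), facing Guard North: Target A gives 11, Target B gives -6, Target C gives -1. Proposed Target A is best. ✓
The attacker (capability skilled), facing Guard North: Target A gives 10, Target B gives 12, Target C gives 4. Proposed Target B is best. ✓
The attacker (capability elite), facing Guard North: Target A gives 4, Target B gives 13, Target C gives -9. Proposed Target B is best. ✓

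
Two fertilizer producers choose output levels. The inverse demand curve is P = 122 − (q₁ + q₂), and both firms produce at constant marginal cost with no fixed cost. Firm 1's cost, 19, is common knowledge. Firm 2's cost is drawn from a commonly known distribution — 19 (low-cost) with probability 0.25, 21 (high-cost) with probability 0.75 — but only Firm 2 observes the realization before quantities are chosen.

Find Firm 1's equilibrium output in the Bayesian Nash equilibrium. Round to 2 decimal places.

34.83

Each type of Firm 2 best-responds to q₁; Firm 1 best-responds to the expected q₂ over Firm 2's types.
Firm 2 with cost c maximizes (122 − (q₁+q₂) − c)·q₂, giving q₂(c) = (122 − c − q₁)/2.
E[c₂] = 0.25·19 + 0.75·21 = 20.5
Firm 1's FOC against E[q₂] yields q₁ = (122 − 2·19 + E[c₂])/3 = (122 − 38 + 20.5)/3 = 34.8333.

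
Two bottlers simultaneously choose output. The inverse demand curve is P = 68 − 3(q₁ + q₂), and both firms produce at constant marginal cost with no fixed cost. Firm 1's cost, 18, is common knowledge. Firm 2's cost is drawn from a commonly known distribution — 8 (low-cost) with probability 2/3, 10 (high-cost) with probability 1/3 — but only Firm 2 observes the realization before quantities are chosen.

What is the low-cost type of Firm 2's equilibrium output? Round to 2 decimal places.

7.74

Type-c best response for Firm 2: q₂(c) = (68 − c)/6 − q₁/2.
Firm 1 maximizes expected profit; its first-order condition is 68 − 6q₁ − 3E[q₂] − 18 = 0.
Substituting E[q₂] and solving: E[c₂] = 8.66667, so q₁ = (68 − 2·18 + 8.66667)/9 = 4.51852.
q₂(low-cost) = (68 − 8 − 3·4.51852)/6 = 7.74074.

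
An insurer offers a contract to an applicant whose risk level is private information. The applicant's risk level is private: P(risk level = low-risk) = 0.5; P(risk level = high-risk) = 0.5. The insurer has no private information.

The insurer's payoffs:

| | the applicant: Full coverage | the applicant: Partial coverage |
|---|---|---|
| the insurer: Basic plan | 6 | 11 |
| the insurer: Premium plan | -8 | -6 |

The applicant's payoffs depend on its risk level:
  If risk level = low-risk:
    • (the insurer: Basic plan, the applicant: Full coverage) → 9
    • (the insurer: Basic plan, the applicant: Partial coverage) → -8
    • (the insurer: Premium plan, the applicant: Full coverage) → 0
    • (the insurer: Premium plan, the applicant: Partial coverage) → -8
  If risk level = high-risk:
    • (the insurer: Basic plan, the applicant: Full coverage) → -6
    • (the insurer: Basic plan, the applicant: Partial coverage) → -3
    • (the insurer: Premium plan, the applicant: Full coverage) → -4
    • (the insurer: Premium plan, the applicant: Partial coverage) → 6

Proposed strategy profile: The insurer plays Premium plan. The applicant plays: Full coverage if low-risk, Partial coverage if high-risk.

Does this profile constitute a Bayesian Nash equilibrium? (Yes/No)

No

The insurer plays Premium plan: E[Premium plan] = 0.5·(-8) + 0.5·(-6) = -7; E[Basic plan] = 8.5. Not best-responding. ✗
The applicant (risk level low-risk), facing Premium plan: Full coverage gives 0, Partial coverage gives -8. Proposed Full coverage is best. ✓
The applicant (risk level high-risk), facing Premium plan: Full coverage gives -4, Partial coverage gives 6. Proposed Partial coverage is best. ✓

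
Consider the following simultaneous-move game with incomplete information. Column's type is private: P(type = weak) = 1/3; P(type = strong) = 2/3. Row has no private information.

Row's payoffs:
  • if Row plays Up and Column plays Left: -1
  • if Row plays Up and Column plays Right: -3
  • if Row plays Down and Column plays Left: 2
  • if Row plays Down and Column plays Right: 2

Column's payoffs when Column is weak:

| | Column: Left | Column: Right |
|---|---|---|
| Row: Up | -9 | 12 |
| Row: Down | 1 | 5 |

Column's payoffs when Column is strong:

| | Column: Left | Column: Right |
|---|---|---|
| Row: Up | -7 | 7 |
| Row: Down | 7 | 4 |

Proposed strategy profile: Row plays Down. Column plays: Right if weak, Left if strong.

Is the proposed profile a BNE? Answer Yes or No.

Yes

Row plays Down: E[Down] = 1/3·(2) + 2/3·(2) = 2; E[Up] = -5/3. Best-responding. ✓
Column (type weak), facing Down: Left gives 1, Right gives 5. Proposed Right is best. ✓
Column (type strong), facing Down: Left gives 7, Right gives 4. Proposed Left is best. ✓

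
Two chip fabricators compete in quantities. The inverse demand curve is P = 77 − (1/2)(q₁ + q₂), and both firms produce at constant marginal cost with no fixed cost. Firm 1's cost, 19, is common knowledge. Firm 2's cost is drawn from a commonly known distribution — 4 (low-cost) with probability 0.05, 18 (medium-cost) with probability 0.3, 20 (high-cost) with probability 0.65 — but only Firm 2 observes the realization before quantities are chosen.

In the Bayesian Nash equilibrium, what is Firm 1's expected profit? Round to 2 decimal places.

Type-c best response for Firm 2: q₂(c) = (77 − c) − q₁/2.
Firm 1 maximizes expected profit; its first-order condition is 77 − q₁ − (1/2)E[q₂] − 19 = 0.
Substituting E[q₂] and solving: E[c₂] = 18.6, so q₁ = (77 − 2·19 + 18.6)/(3/2) = 38.4.
E[P] = 77 − (1/2)·(q₁ + E[q₂]) = 38.2; Firm 1's expected profit = (E[P] − 19)·q₁ = (38.2 − 19)·38.4 = 737.28.

737.28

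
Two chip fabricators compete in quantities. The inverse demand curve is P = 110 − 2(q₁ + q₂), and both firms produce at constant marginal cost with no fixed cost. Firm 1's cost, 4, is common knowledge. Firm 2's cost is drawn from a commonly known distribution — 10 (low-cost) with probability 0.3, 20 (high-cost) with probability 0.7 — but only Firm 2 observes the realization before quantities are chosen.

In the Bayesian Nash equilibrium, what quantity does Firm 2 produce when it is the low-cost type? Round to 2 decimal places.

15.08

Type-c best response for Firm 2: q₂(c) = (110 − c)/4 − q₁/2.
Firm 1 maximizes expected profit; its first-order condition is 110 − 4q₁ − 2E[q₂] − 4 = 0.
Substituting E[q₂] and solving: E[c₂] = 17, so q₁ = (110 − 2·4 + 17)/6 = 19.8333.
q₂(low-cost) = (110 − 10 − 2·19.8333)/4 = 15.0833.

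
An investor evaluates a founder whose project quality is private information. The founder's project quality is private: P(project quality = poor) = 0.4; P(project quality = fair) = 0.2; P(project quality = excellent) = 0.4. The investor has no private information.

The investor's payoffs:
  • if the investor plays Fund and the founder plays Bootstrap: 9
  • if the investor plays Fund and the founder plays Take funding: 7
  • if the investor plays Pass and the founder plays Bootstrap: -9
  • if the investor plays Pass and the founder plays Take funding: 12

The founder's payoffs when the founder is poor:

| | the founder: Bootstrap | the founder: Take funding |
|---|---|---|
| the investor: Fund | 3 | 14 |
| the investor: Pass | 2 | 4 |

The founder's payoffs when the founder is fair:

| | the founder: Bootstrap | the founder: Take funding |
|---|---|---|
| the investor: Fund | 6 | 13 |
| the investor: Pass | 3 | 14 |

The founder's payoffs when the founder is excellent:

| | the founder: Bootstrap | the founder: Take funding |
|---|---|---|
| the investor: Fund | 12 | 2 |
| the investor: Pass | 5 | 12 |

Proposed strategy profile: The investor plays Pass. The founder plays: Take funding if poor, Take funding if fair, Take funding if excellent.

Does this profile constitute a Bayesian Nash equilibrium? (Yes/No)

Yes

A profile is a BNE iff every type of every player is best-responding given beliefs about the other side.
The investor plays Pass: E[Pass] = 0.4·(12) + 0.2·(12) + 0.4·(12) = 12; E[Fund] = 7. Best-responding. ✓
The founder (project quality poor), facing Pass: Bootstrap gives 2, Take funding gives 4. Proposed Take funding is best. ✓
The founder (project quality fair), facing Pass: Bootstrap gives 3, Take funding gives 14. Proposed Take funding is best. ✓
The founder (project quality excellent), facing Pass: Bootstrap gives 5, Take funding gives 12. Proposed Take funding is best. ✓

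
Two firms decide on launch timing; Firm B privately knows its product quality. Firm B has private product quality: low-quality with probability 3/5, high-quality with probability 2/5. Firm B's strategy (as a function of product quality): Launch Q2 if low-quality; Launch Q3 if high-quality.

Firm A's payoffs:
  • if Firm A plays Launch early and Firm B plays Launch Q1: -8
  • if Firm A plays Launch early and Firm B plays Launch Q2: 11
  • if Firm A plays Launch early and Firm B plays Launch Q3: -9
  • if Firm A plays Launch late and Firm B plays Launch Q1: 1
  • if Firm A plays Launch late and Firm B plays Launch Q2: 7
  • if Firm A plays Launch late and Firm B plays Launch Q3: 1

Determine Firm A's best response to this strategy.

Compute Firm A's expected payoff for each action, taking the expectation over Firm B's type.
E[Launch early] = 3/5·(11) + 2/5·(-9) = 3
E[Launch late] = 3/5·(7) + 2/5·(1) = 23/5
Best response: Launch late (23/5 is the largest).

Launch late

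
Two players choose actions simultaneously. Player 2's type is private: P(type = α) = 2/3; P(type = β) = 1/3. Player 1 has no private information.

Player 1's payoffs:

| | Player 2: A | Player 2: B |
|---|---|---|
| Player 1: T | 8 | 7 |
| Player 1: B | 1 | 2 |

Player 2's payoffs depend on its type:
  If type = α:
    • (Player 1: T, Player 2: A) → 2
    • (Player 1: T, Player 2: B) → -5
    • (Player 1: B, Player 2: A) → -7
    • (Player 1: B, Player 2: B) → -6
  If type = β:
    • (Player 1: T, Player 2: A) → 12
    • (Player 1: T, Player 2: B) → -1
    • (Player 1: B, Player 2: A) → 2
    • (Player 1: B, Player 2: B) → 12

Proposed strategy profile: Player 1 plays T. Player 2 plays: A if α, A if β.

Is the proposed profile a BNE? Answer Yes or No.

Yes

Player 1 plays T: E[T] = 2/3·(8) + 1/3·(8) = 8; E[B] = 1. Best-responding. ✓
Player 2 (type α), facing T: A gives 2, B gives -5. Proposed A is best. ✓
Player 2 (type β), facing T: A gives 12, B gives -1. Proposed A is best. ✓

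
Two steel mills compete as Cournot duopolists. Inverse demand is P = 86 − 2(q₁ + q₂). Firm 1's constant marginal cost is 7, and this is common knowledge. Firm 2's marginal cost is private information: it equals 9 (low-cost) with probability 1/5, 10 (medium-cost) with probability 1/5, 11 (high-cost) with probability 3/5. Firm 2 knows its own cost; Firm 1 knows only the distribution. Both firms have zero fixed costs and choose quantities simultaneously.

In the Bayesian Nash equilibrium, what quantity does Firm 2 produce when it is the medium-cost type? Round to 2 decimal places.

12.13

Type-c best response for Firm 2: q₂(c) = (86 − c)/4 − q₁/2.
Firm 1 maximizes expected profit; its first-order condition is 86 − 4q₁ − 2E[q₂] − 7 = 0.
Substituting E[q₂] and solving: E[c₂] = 10.4, so q₁ = (86 − 2·7 + 10.4)/6 = 13.7333.
q₂(medium-cost) = (86 − 10 − 2·13.7333)/4 = 12.1333.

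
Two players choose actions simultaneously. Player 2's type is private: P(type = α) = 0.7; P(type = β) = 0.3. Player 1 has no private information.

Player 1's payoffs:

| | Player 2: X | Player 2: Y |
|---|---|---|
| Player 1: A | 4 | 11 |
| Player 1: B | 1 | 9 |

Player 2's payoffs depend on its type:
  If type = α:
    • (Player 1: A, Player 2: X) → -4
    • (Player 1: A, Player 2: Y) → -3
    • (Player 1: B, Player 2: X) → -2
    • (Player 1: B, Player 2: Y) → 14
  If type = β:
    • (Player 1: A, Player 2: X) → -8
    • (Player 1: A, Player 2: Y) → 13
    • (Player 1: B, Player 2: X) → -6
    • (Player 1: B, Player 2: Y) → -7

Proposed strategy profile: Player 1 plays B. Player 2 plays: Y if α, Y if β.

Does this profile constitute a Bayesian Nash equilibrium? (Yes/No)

No

Player 1 plays B: E[B] = 0.7·(9) + 0.3·(9) = 9; E[A] = 11. Not best-responding. ✗
Player 2 (type α), facing B: X gives -2, Y gives 14. Proposed Y is best. ✓
Player 2 (type β), facing B: X gives -6, Y gives -7. Proposed Y is not best — profitable deviation exists. ✗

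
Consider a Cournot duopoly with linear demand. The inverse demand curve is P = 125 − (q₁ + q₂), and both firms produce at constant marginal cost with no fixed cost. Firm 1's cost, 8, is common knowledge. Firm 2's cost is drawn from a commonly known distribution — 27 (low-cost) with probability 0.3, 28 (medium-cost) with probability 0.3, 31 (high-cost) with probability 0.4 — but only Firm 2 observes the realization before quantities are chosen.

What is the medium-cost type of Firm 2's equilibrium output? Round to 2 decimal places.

Type-c best response for Firm 2: q₂(c) = (125 − c)/2 − q₁/2.
Firm 1 maximizes expected profit; its first-order condition is 125 − 2q₁ − E[q₂] − 8 = 0.
Substituting E[q₂] and solving: E[c₂] = 28.9, so q₁ = (125 − 2·8 + 28.9)/3 = 45.9667.
q₂(medium-cost) = (125 − 28 − 45.9667)/2 = 25.5167.

25.52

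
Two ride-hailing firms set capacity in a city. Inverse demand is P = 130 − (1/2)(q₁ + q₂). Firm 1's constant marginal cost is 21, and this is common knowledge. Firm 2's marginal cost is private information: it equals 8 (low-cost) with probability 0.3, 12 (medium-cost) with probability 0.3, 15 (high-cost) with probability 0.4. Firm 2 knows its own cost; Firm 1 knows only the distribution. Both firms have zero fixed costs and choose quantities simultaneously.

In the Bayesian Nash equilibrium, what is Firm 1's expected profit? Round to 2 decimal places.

2222.22

Firm 2 with cost c maximizes (130 − (1/2)(q₁+q₂) − c)·q₂, giving q₂(c) = (130 − c − (1/2)q₁).
E[c₂] = 0.3·8 + 0.3·12 + 0.4·15 = 12
Firm 1's FOC against E[q₂] yields q₁ = (130 − 2·21 + E[c₂])/(3/2) = (130 − 42 + 12)/(3/2) = 66.6667.
E[P] = 130 − (1/2)·(q₁ + E[q₂]) = 54.3333; Firm 1's expected profit = (E[P] − 21)·q₁ = (54.3333 − 21)·66.6667 = 2222.22.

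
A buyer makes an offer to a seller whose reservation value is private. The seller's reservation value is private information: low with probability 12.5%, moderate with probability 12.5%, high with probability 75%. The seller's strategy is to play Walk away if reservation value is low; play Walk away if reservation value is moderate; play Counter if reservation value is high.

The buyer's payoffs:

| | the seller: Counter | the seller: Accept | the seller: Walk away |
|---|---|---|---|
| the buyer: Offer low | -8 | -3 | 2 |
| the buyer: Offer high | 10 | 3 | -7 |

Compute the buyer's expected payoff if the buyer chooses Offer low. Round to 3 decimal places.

-5.500

Take the expectation over the seller's reservation value, weighting each type's action by its prior probability.
E[Offer low] = 0.125·2 + 0.125·2 + 0.75·(-8) = 0.25 + 0.25 + (-6) = -5.5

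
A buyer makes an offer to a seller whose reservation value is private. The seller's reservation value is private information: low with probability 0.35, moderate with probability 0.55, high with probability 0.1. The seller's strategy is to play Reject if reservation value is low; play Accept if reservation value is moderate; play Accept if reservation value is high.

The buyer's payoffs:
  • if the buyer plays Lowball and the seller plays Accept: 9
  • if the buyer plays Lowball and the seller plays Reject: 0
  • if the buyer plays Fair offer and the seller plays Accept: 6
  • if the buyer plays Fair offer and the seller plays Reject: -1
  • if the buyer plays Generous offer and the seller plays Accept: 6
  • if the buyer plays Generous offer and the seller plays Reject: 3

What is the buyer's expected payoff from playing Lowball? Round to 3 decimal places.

5.850

Take the expectation over the seller's reservation value, weighting each type's action by its prior probability.
E[Lowball] = 0.35·0 + 0.55·9 + 0.1·9 = 0 + 4.95 + 0.9 = 5.85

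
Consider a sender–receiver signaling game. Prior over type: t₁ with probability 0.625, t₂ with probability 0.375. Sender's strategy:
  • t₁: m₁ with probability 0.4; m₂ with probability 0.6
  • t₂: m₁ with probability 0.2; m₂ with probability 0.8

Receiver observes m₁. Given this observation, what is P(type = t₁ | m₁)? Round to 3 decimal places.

P(m₁) = 0.625·0.4 + 0.375·0.2 = 0.325
P(t₁ | m₁) = (0.625·0.4) / 0.325 = 0.25 / 0.325 = 0.769231

0.769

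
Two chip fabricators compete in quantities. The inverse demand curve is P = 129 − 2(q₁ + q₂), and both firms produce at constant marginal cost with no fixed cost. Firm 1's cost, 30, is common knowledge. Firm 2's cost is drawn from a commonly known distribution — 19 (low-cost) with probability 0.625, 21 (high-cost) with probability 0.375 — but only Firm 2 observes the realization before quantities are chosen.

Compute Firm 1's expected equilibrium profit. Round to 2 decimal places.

437.59

Firm 2 with cost c maximizes (129 − 2(q₁+q₂) − c)·q₂, giving q₂(c) = (129 − c − 2q₁)/4.
E[c₂] = 0.625·19 + 0.375·21 = 19.75
Firm 1's FOC against E[q₂] yields q₁ = (129 − 2·30 + E[c₂])/6 = (129 − 60 + 19.75)/6 = 14.7917.
E[P] = 129 − 2·(q₁ + E[q₂]) = 59.5833; Firm 1's expected profit = (E[P] − 30)·q₁ = (59.5833 − 30)·14.7917 = 437.587.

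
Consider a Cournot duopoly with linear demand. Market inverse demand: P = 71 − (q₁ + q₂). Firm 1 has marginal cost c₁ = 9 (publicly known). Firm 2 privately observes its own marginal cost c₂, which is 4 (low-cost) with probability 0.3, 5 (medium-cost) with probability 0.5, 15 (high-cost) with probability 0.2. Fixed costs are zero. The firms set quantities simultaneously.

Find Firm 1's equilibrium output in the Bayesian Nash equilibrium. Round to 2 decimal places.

19.90

Type-c best response for Firm 2: q₂(c) = (71 − c)/2 − q₁/2.
Firm 1 maximizes expected profit; its first-order condition is 71 − 2q₁ − E[q₂] − 9 = 0.
Substituting E[q₂] and solving: E[c₂] = 6.7, so q₁ = (71 − 2·9 + 6.7)/3 = 19.9.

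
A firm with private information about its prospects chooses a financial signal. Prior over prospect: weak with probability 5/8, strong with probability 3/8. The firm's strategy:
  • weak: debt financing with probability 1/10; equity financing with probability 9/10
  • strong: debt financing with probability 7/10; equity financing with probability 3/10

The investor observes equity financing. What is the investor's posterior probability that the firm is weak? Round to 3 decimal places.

Apply Bayes' rule using the sender's strategy as the likelihood.
P(equity financing) = (5/8)·(9/10) + (3/8)·(3/10) = 27/40
P(weak | equity financing) = ((5/8)·(9/10)) / (27/40) = (9/16) / (27/40) = 5/6

0.833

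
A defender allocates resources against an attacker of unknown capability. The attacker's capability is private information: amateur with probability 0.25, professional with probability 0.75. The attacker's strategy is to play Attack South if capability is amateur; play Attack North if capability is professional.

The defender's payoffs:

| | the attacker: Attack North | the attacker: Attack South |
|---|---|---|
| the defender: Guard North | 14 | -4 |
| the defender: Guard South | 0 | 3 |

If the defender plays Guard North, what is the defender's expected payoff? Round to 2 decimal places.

E[Guard North] = 0.25·(-4) + 0.75·14 = (-1) + 10.5 = 9.5

9.50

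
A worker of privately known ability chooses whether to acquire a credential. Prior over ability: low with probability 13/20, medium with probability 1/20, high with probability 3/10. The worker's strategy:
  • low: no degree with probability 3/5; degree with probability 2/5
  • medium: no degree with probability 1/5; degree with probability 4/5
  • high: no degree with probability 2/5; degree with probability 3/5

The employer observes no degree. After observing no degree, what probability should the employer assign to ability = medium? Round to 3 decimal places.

0.019

P(no degree) = (13/20)·(3/5) + (1/20)·(1/5) + (3/10)·(2/5) = 13/25
P(medium | no degree) = ((1/20)·(1/5)) / (13/25) = (1/100) / (13/25) = 1/52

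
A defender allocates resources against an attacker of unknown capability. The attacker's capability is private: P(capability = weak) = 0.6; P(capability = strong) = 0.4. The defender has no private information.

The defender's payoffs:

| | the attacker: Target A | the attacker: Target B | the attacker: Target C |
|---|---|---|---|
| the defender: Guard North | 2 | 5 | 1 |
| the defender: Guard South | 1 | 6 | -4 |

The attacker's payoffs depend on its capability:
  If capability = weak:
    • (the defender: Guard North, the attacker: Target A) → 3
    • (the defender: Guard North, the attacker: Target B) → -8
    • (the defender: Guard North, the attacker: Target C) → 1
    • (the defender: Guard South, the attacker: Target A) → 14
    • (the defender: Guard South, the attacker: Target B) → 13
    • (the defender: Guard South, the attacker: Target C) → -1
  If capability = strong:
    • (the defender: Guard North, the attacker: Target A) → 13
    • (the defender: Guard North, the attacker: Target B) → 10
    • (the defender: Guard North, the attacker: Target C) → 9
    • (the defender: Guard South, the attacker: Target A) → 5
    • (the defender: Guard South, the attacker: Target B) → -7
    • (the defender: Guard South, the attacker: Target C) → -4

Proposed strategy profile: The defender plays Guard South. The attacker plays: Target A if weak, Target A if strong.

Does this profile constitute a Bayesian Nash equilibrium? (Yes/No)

No

A profile is a BNE iff every type of every player is best-responding given beliefs about the other side.
The defender plays Guard South: E[Guard South] = 0.6·(1) + 0.4·(1) = 1; E[Guard North] = 2. Not best-responding. ✗
The attacker (capability weak), facing Guard South: Target A gives 14, Target B gives 13, Target C gives -1. Proposed Target A is best. ✓
The attacker (capability strong), facing Guard South: Target A gives 5, Target B gives -7, Target C gives -4. Proposed Target A is best. ✓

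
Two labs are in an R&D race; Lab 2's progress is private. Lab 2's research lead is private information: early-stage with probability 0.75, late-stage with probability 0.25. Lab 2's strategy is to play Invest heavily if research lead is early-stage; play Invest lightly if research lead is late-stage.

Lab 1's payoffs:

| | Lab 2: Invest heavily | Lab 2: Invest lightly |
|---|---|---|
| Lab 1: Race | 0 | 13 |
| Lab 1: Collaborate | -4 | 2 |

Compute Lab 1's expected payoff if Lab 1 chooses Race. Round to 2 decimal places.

Take the expectation over Lab 2's research lead, weighting each type's action by its prior probability.
E[Race] = 0.75·0 + 0.25·13 = 0 + 3.25 = 3.25

3.25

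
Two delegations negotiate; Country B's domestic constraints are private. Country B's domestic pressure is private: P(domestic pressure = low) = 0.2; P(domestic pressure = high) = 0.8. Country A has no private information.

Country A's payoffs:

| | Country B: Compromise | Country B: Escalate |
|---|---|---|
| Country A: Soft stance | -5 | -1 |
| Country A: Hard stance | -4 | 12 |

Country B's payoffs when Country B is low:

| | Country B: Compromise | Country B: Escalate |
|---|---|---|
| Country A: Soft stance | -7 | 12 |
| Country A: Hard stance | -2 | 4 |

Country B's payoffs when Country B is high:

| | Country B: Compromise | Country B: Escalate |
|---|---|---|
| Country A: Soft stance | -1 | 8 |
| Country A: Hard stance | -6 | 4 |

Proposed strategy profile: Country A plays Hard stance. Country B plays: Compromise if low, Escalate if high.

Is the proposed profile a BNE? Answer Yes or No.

A profile is a BNE iff every type of every player is best-responding given beliefs about the other side.
Country A plays Hard stance: E[Hard stance] = 0.2·(-4) + 0.8·(12) = 8.8; E[Soft stance] = -1.8. Best-responding. ✓
Country B (domestic pressure low), facing Hard stance: Compromise gives -2, Escalate gives 4. Proposed Compromise is not best — profitable deviation exists. ✗
Country B (domestic pressure high), facing Hard stance: Compromise gives -6, Escalate gives 4. Proposed Escalate is best. ✓

No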